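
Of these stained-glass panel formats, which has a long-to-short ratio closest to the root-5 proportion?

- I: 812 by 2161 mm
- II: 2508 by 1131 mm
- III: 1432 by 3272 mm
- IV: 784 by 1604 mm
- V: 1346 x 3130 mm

Target root-5 ≈ 2.236.
I: 2.661 (Δ0.425)  II: 2.218 (Δ0.018)  III: 2.285 (Δ0.049)  IV: 2.046 (Δ0.190)  V: 2.325 (Δ0.089)

II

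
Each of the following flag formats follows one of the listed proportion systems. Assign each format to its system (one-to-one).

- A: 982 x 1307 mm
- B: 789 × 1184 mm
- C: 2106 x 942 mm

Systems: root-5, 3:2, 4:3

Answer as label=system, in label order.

A=4:3, B=3:2, C=root-5

Ratios: A ≈ 1.331; B ≈ 1.501; C ≈ 2.236.
Targets: root-5 ≈ 2.236; 3:2 ≈ 1.500; 4:3 ≈ 1.333.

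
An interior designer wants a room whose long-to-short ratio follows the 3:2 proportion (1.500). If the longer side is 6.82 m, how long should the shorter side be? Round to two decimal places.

3:2 = 1.50000.
Shorter side = 6.82 ÷ 1.50000 ≈ 4.5467 → 4.55 m.

4.55 m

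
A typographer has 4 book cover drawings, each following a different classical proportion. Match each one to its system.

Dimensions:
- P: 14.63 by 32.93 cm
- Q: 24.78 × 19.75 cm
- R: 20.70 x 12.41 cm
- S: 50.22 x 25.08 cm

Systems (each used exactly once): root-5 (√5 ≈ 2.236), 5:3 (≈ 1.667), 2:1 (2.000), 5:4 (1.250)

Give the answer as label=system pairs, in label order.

P = 32.93/14.63 ≈ 2.251 → root-5 (2.236)
Q = 24.78/19.75 ≈ 1.255 → 5:4 (1.250)
R = 20.70/12.41 ≈ 1.668 → 5:3 (1.667)
S = 50.22/25.08 ≈ 2.002 → 2:1 (2.000)

P=root-5, Q=5:4, R=5:3, S=2:1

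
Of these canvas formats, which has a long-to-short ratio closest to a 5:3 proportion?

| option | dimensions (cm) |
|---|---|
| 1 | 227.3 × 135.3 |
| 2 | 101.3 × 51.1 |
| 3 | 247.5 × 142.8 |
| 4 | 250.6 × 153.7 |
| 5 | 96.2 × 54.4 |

1

Target 5:3 ≈ 1.667.
1: 1.680 (Δ0.013)  2: 1.982 (Δ0.315)  3: 1.733 (Δ0.066)  4: 1.630 (Δ0.037)  5: 1.768 (Δ0.101)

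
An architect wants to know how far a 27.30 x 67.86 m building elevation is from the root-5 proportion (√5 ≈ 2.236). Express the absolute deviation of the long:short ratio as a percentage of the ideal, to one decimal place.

Ratio = 67.86 / 27.30 ≈ 2.4857.
Ideal root-5 ≈ 2.2361. |2.4857 − 2.2361| / 2.2361 ≈ 11.16% → 11.2%.

11.2%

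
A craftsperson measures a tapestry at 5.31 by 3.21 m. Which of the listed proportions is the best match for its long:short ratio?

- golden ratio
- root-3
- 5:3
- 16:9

Ratio = 5.31 / 3.21 ≈ 1.654.
Distances: golden ratio 1.618 (Δ 0.036); root-3 1.732 (Δ 0.078); 5:3 1.667 (Δ 0.013); 16:9 1.778 (Δ 0.124).

5:3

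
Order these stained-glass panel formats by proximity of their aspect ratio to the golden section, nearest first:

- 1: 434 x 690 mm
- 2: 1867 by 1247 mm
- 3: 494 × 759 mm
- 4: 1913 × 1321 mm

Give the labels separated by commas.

1, 3, 2, 4

1: 690/434 ≈ 1.590 → |1.590 − 1.618| = 0.028
2: 1867/1247 ≈ 1.497 → |1.497 − 1.618| = 0.121
3: 759/494 ≈ 1.536 → |1.536 − 1.618| = 0.082
4: 1913/1321 ≈ 1.448 → |1.448 − 1.618| = 0.170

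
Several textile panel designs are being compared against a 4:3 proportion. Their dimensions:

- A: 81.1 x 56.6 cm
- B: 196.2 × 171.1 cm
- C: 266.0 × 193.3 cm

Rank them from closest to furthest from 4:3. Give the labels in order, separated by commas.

Ratios: A = 81.1 / 56.6 ≈ 1.433; B = 196.2 / 171.1 ≈ 1.147; C = 266.0 / 193.3 ≈ 1.376.
|Δ from 1.333|: A 0.100; B 0.186; C 0.043.

C, A, B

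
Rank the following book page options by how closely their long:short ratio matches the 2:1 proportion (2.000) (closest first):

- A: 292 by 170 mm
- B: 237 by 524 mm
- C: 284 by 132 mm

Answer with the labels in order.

A: 292/170 ≈ 1.718 → |1.718 − 2.000| = 0.282
B: 524/237 ≈ 2.211 → |2.211 − 2.000| = 0.211
C: 284/132 ≈ 2.152 → |2.152 − 2.000| = 0.152

C, B, A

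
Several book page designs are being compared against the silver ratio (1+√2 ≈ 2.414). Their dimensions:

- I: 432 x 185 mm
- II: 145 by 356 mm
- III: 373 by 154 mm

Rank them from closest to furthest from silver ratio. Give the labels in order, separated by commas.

III, II, I

Ratios: I = 432 / 185 ≈ 2.335; II = 356 / 145 ≈ 2.455; III = 373 / 154 ≈ 2.422.
|Δ from 2.414|: I 0.079; II 0.041; III 0.008.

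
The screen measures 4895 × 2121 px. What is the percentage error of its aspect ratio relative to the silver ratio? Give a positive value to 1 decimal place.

Ratio = 4895 / 2121 ≈ 2.3079.
Ideal silver ratio ≈ 2.4142. |2.3079 − 2.4142| / 2.4142 ≈ 4.40% → 4.4%.

4.4%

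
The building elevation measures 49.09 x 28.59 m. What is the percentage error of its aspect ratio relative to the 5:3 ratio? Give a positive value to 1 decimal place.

3.0%

Ratio = 49.09 / 28.59 ≈ 1.7170.
Ideal 5:3 ≈ 1.6667. |1.7170 − 1.6667| / 1.6667 ≈ 3.02% → 3.0%.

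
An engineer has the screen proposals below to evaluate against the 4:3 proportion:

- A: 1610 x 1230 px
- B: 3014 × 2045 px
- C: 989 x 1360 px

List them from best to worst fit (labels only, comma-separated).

A: 1610/1230 ≈ 1.309 → |1.309 − 1.333| = 0.024
B: 3014/2045 ≈ 1.474 → |1.474 − 1.333| = 0.141
C: 1360/989 ≈ 1.375 → |1.375 − 1.333| = 0.042

A, C, B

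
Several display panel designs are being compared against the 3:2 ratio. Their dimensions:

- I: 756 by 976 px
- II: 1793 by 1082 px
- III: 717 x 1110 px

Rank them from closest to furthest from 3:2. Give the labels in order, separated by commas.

III, II, I

I: 976/756 ≈ 1.291 → |1.291 − 1.500| = 0.209
II: 1793/1082 ≈ 1.657 → |1.657 − 1.500| = 0.157
III: 1110/717 ≈ 1.548 → |1.548 − 1.500| = 0.048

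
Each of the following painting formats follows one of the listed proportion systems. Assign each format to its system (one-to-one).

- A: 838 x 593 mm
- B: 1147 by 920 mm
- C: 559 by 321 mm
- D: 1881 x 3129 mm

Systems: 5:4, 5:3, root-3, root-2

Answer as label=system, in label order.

A = 838/593 ≈ 1.413 → root-2 (1.414)
B = 1147/920 ≈ 1.247 → 5:4 (1.250)
C = 559/321 ≈ 1.741 → root-3 (1.732)
D = 3129/1881 ≈ 1.663 → 5:3 (1.667)

A=root-2, B=5:4, C=root-3, D=5:3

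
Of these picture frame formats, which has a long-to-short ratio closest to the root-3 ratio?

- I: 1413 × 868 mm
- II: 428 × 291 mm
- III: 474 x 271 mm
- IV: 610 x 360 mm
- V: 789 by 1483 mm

III

Ratios (long/short): I ≈ 1.628; II ≈ 1.471; III ≈ 1.749; IV ≈ 1.694; V ≈ 1.880.
root-3 ≈ 1.732; option III is nearest (Δ 0.017).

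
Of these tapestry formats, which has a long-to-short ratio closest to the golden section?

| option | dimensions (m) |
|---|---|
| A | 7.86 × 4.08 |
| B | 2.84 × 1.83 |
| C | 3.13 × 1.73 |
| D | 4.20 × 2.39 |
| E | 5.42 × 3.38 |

Ratios (long/short): A ≈ 1.926; B ≈ 1.552; C ≈ 1.809; D ≈ 1.757; E ≈ 1.604.
golden ratio ≈ 1.618; option E is nearest (Δ 0.014).

E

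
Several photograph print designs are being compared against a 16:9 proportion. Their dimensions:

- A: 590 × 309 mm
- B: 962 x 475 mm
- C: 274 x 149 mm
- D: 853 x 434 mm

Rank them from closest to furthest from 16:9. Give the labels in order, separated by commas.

Ratios: A = 590 / 309 ≈ 1.909; B = 962 / 475 ≈ 2.025; C = 274 / 149 ≈ 1.839; D = 853 / 434 ≈ 1.965.
|Δ from 1.778|: A 0.131; B 0.247; C 0.061; D 0.187.

C, A, D, B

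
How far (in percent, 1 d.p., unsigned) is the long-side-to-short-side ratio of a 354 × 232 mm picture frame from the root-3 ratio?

Ratio = 354 / 232 ≈ 1.5259.
Ideal root-3 ≈ 1.7321. |1.5259 − 1.7321| / 1.7321 ≈ 11.90% → 11.9%.

11.9%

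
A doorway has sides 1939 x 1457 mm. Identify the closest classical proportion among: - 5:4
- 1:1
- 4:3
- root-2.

Ratio = 1939 / 1457 ≈ 1.331.
Distances: 5:4 1.250 (Δ 0.081); 1:1 1.000 (Δ 0.331); 4:3 1.333 (Δ 0.002); root-2 1.414 (Δ 0.083).

4:3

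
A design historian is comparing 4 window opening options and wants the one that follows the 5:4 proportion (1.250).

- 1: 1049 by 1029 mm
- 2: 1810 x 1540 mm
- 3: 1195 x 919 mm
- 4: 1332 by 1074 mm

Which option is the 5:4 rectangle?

4

Target 5:4 ≈ 1.250.
1: 1.019 (Δ0.231)  2: 1.175 (Δ0.075)  3: 1.300 (Δ0.050)  4: 1.240 (Δ0.010)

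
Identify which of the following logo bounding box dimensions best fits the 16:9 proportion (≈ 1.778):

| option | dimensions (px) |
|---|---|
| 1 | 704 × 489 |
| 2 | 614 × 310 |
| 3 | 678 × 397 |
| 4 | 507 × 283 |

4

Ratios (long/short): 1 ≈ 1.440; 2 ≈ 1.981; 3 ≈ 1.708; 4 ≈ 1.792.
16:9 ≈ 1.778; option 4 is nearest (Δ 0.014).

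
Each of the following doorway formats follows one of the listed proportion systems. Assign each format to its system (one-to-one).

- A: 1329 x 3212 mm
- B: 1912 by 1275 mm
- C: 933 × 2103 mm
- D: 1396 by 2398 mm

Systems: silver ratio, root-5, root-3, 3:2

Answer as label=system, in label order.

A=silver ratio, B=3:2, C=root-5, D=root-3

A = 3212/1329 ≈ 2.417 → silver ratio (2.414)
B = 1912/1275 ≈ 1.500 → 3:2 (1.500)
C = 2103/933 ≈ 2.254 → root-5 (2.236)
D = 2398/1396 ≈ 1.718 → root-3 (1.732)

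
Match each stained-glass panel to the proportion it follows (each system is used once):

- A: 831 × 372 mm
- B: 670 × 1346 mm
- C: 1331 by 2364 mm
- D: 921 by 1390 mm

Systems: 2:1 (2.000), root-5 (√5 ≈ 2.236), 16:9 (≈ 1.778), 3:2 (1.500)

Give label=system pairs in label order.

A = 831/372 ≈ 2.234 → root-5 (2.236)
B = 1346/670 ≈ 2.009 → 2:1 (2.000)
C = 2364/1331 ≈ 1.776 → 16:9 (1.778)
D = 1390/921 ≈ 1.509 → 3:2 (1.500)

A=root-5, B=2:1, C=16:9, D=3:2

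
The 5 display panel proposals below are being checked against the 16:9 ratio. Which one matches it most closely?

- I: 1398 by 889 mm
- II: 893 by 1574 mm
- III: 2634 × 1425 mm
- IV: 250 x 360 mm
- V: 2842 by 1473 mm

II

Ratios (long/short): I ≈ 1.573; II ≈ 1.763; III ≈ 1.848; IV ≈ 1.440; V ≈ 1.929.
16:9 ≈ 1.778; option II is nearest (Δ 0.015).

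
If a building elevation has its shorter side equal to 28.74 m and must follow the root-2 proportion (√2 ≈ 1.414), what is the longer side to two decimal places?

root-2 ≈ 1.41421.
Longer side = 28.74 × 1.41421 ≈ 40.6444 → 40.64 m.

40.64 m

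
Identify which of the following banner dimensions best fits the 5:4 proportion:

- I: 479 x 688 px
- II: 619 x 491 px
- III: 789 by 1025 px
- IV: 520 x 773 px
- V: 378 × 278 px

Ratios (long/short): I ≈ 1.436; II ≈ 1.261; III ≈ 1.299; IV ≈ 1.487; V ≈ 1.360.
5:4 ≈ 1.250; option II is nearest (Δ 0.011).

II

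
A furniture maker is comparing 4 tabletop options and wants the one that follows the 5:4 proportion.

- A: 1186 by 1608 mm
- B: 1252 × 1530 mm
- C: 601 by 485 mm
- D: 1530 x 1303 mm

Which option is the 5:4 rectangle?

Target 5:4 ≈ 1.250.
A: 1.356 (Δ0.106)  B: 1.222 (Δ0.028)  C: 1.239 (Δ0.011)  D: 1.174 (Δ0.076)

C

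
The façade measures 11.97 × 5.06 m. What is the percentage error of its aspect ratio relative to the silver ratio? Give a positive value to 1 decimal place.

2.0%

Ratio = 11.97 / 5.06 ≈ 2.3656.
Ideal silver ratio ≈ 2.4142. |2.3656 − 2.4142| / 2.4142 ≈ 2.01% → 2.0%.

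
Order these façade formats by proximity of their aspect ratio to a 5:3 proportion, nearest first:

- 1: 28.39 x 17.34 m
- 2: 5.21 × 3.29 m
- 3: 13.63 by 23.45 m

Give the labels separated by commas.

1: 28.39/17.34 ≈ 1.637 → |1.637 − 1.667| = 0.030
2: 5.21/3.29 ≈ 1.584 → |1.584 − 1.667| = 0.083
3: 23.45/13.63 ≈ 1.720 → |1.720 − 1.667| = 0.053

1, 3, 2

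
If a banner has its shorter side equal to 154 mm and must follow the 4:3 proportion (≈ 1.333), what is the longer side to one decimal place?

4:3 ≈ 1.33333.
Longer side = 154 × 1.33333 ≈ 205.333 → 205.3 mm.

205.3 mm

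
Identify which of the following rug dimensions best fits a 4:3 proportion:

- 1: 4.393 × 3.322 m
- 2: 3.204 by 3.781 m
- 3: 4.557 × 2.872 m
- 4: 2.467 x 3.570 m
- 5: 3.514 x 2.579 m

Ratios (long/short): 1 ≈ 1.322; 2 ≈ 1.180; 3 ≈ 1.587; 4 ≈ 1.447; 5 ≈ 1.363.
4:3 ≈ 1.333; option 1 is nearest (Δ 0.011).

1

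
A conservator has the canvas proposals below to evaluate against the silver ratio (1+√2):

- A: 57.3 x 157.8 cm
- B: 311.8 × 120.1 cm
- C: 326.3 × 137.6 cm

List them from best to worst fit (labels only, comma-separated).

Ratios: A = 157.8 / 57.3 ≈ 2.754; B = 311.8 / 120.1 ≈ 2.596; C = 326.3 / 137.6 ≈ 2.371.
|Δ from 2.414|: A 0.340; B 0.182; C 0.043.

C, B, A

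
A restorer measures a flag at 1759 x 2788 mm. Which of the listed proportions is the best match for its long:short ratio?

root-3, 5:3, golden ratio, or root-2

golden ratio

Ratio = 2788 / 1759 ≈ 1.585.
Distances: root-3 1.732 (Δ 0.147); 5:3 1.667 (Δ 0.082); golden ratio 1.618 (Δ 0.033); root-2 1.414 (Δ 0.171).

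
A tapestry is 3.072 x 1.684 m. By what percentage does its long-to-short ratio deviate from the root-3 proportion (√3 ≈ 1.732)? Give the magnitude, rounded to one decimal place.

Ratio = 3.072 / 1.684 ≈ 1.8242.
Ideal root-3 ≈ 1.7321. |1.8242 − 1.7321| / 1.7321 ≈ 5.32% → 5.3%.

5.3%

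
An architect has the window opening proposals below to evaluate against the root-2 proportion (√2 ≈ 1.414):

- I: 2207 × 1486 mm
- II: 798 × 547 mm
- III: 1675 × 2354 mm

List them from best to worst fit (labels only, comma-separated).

III, II, I

I: 2207/1486 ≈ 1.485 → |1.485 − 1.414| = 0.071
II: 798/547 ≈ 1.459 → |1.459 − 1.414| = 0.045
III: 2354/1675 ≈ 1.405 → |1.405 − 1.414| = 0.009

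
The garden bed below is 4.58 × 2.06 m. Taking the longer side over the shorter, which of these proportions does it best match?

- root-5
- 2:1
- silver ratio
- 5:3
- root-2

4.58/2.06 ≈ 2.223. Nearest candidates are root-5 (2.236, off by 0.013) and silver ratio (2.414, off by 0.191).

root-5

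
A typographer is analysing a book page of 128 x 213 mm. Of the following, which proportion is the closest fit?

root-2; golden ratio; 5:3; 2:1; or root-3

Ratio = 213 / 128 ≈ 1.664.
Distances: root-2 1.414 (Δ 0.250); golden ratio 1.618 (Δ 0.046); 5:3 1.667 (Δ 0.003); 2:1 2.000 (Δ 0.336); root-3 1.732 (Δ 0.068).

5:3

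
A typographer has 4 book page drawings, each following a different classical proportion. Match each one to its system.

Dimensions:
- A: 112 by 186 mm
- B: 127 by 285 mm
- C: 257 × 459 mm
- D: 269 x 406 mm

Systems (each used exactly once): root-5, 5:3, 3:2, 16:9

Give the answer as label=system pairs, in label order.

A=5:3, B=root-5, C=16:9, D=3:2

A = 186/112 ≈ 1.661 → 5:3 (1.667)
B = 285/127 ≈ 2.244 → root-5 (2.236)
C = 459/257 ≈ 1.786 → 16:9 (1.778)
D = 406/269 ≈ 1.509 → 3:2 (1.500)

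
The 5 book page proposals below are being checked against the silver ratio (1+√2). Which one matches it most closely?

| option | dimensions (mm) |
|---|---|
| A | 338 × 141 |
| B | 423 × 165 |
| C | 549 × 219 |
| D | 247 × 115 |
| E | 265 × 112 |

Ratios (long/short): A ≈ 2.397; B ≈ 2.564; C ≈ 2.507; D ≈ 2.148; E ≈ 2.366.
silver ratio ≈ 2.414; option A is nearest (Δ 0.017).

A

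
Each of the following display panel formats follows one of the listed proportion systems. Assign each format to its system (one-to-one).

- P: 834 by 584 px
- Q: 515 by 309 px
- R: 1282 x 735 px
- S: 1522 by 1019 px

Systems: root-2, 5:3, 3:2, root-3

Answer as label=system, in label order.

P=root-2, Q=5:3, R=root-3, S=3:2

P = 834/584 ≈ 1.428 → root-2 (1.414)
Q = 515/309 ≈ 1.667 → 5:3 (1.667)
R = 1282/735 ≈ 1.744 → root-3 (1.732)
S = 1522/1019 ≈ 1.494 → 3:2 (1.500)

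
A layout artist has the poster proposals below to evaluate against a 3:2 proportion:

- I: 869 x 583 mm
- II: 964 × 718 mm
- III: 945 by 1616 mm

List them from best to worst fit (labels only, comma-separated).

I, II, III

Ratios: I = 869 / 583 ≈ 1.491; II = 964 / 718 ≈ 1.343; III = 1616 / 945 ≈ 1.710.
|Δ from 1.500|: I 0.009; II 0.157; III 0.210.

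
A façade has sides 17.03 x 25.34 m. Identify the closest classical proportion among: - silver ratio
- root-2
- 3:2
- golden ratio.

3:2

Ratio = 25.34 / 17.03 ≈ 1.488.
Distances: silver ratio 2.414 (Δ 0.926); root-2 1.414 (Δ 0.074); 3:2 1.500 (Δ 0.012); golden ratio 1.618 (Δ 0.130).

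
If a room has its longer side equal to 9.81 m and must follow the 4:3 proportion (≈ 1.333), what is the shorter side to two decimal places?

7.36 m

4:3 ≈ 1.33333.
Shorter side = 9.81 ÷ 1.33333 ≈ 7.3575 → 7.36 m.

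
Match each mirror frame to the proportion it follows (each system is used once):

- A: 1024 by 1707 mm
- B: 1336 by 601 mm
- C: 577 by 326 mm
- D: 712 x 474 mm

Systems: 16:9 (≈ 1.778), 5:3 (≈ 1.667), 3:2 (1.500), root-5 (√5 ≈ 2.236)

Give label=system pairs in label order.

A=5:3, B=root-5, C=16:9, D=3:2

A = 1707/1024 ≈ 1.667 → 5:3 (1.667)
B = 1336/601 ≈ 2.223 → root-5 (2.236)
C = 577/326 ≈ 1.770 → 16:9 (1.778)
D = 712/474 ≈ 1.502 → 3:2 (1.500)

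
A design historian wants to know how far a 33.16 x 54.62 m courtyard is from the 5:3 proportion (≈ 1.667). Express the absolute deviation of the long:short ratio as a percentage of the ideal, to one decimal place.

1.2%

Ratio = 54.62 / 33.16 ≈ 1.6472.
Ideal 5:3 ≈ 1.6667. |1.6472 − 1.6667| / 1.6667 ≈ 1.17% → 1.2%.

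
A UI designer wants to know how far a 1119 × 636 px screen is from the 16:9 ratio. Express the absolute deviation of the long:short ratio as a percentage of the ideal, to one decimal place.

Ratio = 1119 / 636 ≈ 1.7594.
Ideal 16:9 ≈ 1.7778. |1.7594 − 1.7778| / 1.7778 ≈ 1.03% → 1.0%.

1.0%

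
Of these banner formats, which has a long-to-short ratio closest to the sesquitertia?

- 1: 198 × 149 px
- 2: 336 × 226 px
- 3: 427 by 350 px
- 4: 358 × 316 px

1

Target 4:3 ≈ 1.333.
1: 1.329 (Δ0.004)  2: 1.487 (Δ0.154)  3: 1.220 (Δ0.113)  4: 1.133 (Δ0.200)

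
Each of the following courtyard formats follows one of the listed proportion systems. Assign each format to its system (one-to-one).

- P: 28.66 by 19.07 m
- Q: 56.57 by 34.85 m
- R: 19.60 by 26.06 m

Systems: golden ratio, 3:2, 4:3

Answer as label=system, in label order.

P=3:2, Q=golden ratio, R=4:3

P = 28.66/19.07 ≈ 1.503 → 3:2 (1.500)
Q = 56.57/34.85 ≈ 1.623 → golden ratio (1.618)
R = 26.06/19.60 ≈ 1.330 → 4:3 (1.333)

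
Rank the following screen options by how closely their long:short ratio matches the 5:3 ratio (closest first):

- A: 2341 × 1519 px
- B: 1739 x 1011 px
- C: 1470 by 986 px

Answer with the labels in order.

A: 2341/1519 ≈ 1.541 → |1.541 − 1.667| = 0.126
B: 1739/1011 ≈ 1.720 → |1.720 − 1.667| = 0.053
C: 1470/986 ≈ 1.491 → |1.491 − 1.667| = 0.176

B, A, C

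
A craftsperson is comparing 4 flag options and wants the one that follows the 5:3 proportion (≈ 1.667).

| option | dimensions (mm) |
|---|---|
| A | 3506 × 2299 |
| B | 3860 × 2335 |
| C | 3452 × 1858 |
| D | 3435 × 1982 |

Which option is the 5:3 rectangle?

B

Ratios (long/short): A ≈ 1.525; B ≈ 1.653; C ≈ 1.858; D ≈ 1.733.
5:3 ≈ 1.667; option B is nearest (Δ 0.014).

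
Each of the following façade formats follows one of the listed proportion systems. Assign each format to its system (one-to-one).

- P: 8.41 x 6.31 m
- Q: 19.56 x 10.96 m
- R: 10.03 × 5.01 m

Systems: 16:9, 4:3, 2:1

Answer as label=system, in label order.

P = 8.41/6.31 ≈ 1.333 → 4:3 (1.333)
Q = 19.56/10.96 ≈ 1.785 → 16:9 (1.778)
R = 10.03/5.01 ≈ 2.002 → 2:1 (2.000)

P=4:3, Q=16:9, R=2:1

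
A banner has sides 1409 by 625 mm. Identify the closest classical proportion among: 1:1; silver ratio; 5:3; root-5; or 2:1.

root-5

1409/625 ≈ 2.254. Nearest candidates are root-5 (2.236, off by 0.018) and silver ratio (2.414, off by 0.160).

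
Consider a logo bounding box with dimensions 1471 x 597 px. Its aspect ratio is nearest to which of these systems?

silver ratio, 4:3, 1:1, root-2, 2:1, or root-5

Ratio = 1471 / 597 ≈ 2.464.
Distances: silver ratio 2.414 (Δ 0.050); 4:3 1.333 (Δ 1.131); 1:1 1.000 (Δ 1.464); root-2 1.414 (Δ 1.050); 2:1 2.000 (Δ 0.464); root-5 2.236 (Δ 0.228).

silver ratio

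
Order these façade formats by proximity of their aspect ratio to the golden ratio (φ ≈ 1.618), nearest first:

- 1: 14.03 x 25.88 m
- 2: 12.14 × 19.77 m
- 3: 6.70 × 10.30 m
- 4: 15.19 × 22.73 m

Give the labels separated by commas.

1: 25.88/14.03 ≈ 1.845 → |1.845 − 1.618| = 0.227
2: 19.77/12.14 ≈ 1.629 → |1.629 − 1.618| = 0.011
3: 10.30/6.70 ≈ 1.537 → |1.537 − 1.618| = 0.081
4: 22.73/15.19 ≈ 1.496 → |1.496 − 1.618| = 0.122

2, 3, 4, 1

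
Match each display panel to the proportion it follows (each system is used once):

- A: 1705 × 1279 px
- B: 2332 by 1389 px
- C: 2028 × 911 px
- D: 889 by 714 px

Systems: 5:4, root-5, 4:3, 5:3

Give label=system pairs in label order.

A=4:3, B=5:3, C=root-5, D=5:4

Ratios: A ≈ 1.333; B ≈ 1.679; C ≈ 2.226; D ≈ 1.245.
Targets: 5:4 ≈ 1.250; root-5 ≈ 2.236; 4:3 ≈ 1.333; 5:3 ≈ 1.667.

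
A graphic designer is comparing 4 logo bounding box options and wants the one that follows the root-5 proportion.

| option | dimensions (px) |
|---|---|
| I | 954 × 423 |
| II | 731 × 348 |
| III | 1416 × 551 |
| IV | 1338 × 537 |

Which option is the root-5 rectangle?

I

Ratios (long/short): I ≈ 2.255; II ≈ 2.101; III ≈ 2.570; IV ≈ 2.492.
root-5 ≈ 2.236; option I is nearest (Δ 0.019).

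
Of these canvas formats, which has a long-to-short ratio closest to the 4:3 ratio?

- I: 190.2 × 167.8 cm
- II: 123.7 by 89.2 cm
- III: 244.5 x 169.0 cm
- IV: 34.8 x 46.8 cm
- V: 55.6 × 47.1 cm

Target 4:3 ≈ 1.333.
I: 1.133 (Δ0.200)  II: 1.387 (Δ0.054)  III: 1.447 (Δ0.114)  IV: 1.345 (Δ0.012)  V: 1.180 (Δ0.153)

IV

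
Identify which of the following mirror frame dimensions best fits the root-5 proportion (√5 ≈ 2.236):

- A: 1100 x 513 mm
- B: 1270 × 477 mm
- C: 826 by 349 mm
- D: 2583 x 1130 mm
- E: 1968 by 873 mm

E

Ratios (long/short): A ≈ 2.144; B ≈ 2.662; C ≈ 2.367; D ≈ 2.286; E ≈ 2.254.
root-5 ≈ 2.236; option E is nearest (Δ 0.018).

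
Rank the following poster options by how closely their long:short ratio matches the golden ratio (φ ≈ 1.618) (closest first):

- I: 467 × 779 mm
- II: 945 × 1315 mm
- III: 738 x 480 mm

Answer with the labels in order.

I, III, II

I: 779/467 ≈ 1.668 → |1.668 − 1.618| = 0.050
II: 1315/945 ≈ 1.392 → |1.392 − 1.618| = 0.226
III: 738/480 ≈ 1.538 → |1.538 − 1.618| = 0.080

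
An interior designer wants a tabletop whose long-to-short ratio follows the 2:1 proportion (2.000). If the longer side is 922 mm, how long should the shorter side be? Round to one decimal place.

461.0 mm

2:1 = 2.00000.
Shorter side = 922 ÷ 2.00000 ≈ 461.000 → 461.0 mm.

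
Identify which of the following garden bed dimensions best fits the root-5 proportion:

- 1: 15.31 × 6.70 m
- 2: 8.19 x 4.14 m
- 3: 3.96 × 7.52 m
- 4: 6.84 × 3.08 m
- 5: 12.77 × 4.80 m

4

Target root-5 ≈ 2.236.
1: 2.285 (Δ0.049)  2: 1.978 (Δ0.258)  3: 1.899 (Δ0.337)  4: 2.221 (Δ0.015)  5: 2.660 (Δ0.424)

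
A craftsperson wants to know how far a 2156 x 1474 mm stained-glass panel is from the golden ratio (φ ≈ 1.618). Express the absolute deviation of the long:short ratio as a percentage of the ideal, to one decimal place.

9.6%

Ratio = 2156 / 1474 ≈ 1.4627.
Ideal golden ratio ≈ 1.6180. |1.4627 − 1.6180| / 1.6180 ≈ 9.60% → 9.6%.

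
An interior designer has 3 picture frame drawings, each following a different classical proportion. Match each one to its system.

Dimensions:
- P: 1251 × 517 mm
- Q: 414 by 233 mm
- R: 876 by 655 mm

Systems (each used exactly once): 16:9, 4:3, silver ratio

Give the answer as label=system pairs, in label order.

Ratios: P ≈ 2.420; Q ≈ 1.777; R ≈ 1.337.
Targets: 16:9 ≈ 1.778; 4:3 ≈ 1.333; silver ratio ≈ 2.414.

P=silver ratio, Q=16:9, R=4:3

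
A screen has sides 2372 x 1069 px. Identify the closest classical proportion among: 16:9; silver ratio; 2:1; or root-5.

Ratio = 2372 / 1069 ≈ 2.219.
Distances: 16:9 1.778 (Δ 0.441); silver ratio 2.414 (Δ 0.195); 2:1 2.000 (Δ 0.219); root-5 2.236 (Δ 0.017).

root-5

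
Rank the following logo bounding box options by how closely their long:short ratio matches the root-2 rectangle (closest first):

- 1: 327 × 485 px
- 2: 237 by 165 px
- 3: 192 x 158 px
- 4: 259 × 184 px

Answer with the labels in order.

4, 2, 1, 3

1: 485/327 ≈ 1.483 → |1.483 − 1.414| = 0.069
2: 237/165 ≈ 1.436 → |1.436 − 1.414| = 0.022
3: 192/158 ≈ 1.215 → |1.215 − 1.414| = 0.199
4: 259/184 ≈ 1.408 → |1.408 − 1.414| = 0.006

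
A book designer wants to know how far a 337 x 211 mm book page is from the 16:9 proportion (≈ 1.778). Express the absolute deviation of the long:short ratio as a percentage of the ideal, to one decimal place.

10.2%

Ratio = 337 / 211 ≈ 1.5972.
Ideal 16:9 ≈ 1.7778. |1.5972 − 1.7778| / 1.7778 ≈ 10.16% → 10.2%.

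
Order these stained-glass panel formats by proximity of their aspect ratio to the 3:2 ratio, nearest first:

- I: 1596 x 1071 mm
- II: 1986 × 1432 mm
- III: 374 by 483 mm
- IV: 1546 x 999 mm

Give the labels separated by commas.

Ratios: I = 1596 / 1071 ≈ 1.490; II = 1986 / 1432 ≈ 1.387; III = 483 / 374 ≈ 1.291; IV = 1546 / 999 ≈ 1.548.
|Δ from 1.500|: I 0.010; II 0.113; III 0.209; IV 0.048.

I, IV, II, III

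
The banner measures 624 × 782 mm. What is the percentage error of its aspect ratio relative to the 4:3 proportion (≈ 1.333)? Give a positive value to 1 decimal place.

6.0%

Ratio = 782 / 624 ≈ 1.2532.
Ideal 4:3 ≈ 1.3333. |1.2532 − 1.3333| / 1.3333 ≈ 6.01% → 6.0%.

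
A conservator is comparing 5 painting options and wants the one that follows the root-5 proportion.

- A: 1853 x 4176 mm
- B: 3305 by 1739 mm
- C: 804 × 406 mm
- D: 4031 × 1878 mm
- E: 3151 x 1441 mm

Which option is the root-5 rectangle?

A

Target root-5 ≈ 2.236.
A: 2.254 (Δ0.018)  B: 1.901 (Δ0.335)  C: 1.980 (Δ0.256)  D: 2.146 (Δ0.090)  E: 2.187 (Δ0.049)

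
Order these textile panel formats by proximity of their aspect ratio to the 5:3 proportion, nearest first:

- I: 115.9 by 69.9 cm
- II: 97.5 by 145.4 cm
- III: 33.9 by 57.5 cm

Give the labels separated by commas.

I, III, II

I: 115.9/69.9 ≈ 1.658 → |1.658 − 1.667| = 0.009
II: 145.4/97.5 ≈ 1.491 → |1.491 − 1.667| = 0.176
III: 57.5/33.9 ≈ 1.696 → |1.696 − 1.667| = 0.029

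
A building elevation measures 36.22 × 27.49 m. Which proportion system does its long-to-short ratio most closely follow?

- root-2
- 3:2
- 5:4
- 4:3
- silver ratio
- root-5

36.22/27.49 ≈ 1.318. Nearest candidates are 4:3 (1.333, off by 0.015) and 5:4 (1.250, off by 0.068).

4:3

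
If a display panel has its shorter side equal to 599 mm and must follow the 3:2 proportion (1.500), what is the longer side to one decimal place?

3:2 = 1.50000.
Longer side = 599 × 1.50000 ≈ 898.500 → 898.5 mm.

898.5 mm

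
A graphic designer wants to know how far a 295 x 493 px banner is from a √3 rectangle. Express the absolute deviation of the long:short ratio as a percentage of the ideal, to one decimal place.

Ratio = 493 / 295 ≈ 1.6712.
Ideal root-3 ≈ 1.7321. |1.6712 − 1.7321| / 1.7321 ≈ 3.52% → 3.5%.

3.5%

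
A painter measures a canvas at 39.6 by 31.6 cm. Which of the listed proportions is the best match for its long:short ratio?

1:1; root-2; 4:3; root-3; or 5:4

Ratio = 39.6 / 31.6 ≈ 1.253.
Distances: 1:1 1.000 (Δ 0.253); root-2 1.414 (Δ 0.161); 4:3 1.333 (Δ 0.080); root-3 1.732 (Δ 0.479); 5:4 1.250 (Δ 0.003).

5:4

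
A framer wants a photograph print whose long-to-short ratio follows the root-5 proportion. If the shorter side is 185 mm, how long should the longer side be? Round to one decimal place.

root-5 ≈ 2.23607.
Longer side = 185 × 2.23607 ≈ 413.673 → 413.7 mm.

413.7 mm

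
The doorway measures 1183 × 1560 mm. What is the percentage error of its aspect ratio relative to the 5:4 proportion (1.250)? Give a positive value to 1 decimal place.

5.5%

Ratio = 1560 / 1183 ≈ 1.3187.
Ideal 5:4 = 1.2500. |1.3187 − 1.2500| / 1.2500 ≈ 5.50% → 5.5%.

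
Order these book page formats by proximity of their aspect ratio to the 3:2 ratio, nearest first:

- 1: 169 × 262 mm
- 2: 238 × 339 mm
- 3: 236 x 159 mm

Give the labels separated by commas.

1: 262/169 ≈ 1.550 → |1.550 − 1.500| = 0.050
2: 339/238 ≈ 1.424 → |1.424 − 1.500| = 0.076
3: 236/159 ≈ 1.484 → |1.484 − 1.500| = 0.016

3, 1, 2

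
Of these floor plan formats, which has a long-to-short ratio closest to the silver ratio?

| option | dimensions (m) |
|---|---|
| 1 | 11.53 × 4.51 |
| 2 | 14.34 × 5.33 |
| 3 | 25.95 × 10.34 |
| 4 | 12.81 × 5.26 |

4

Target silver ratio ≈ 2.414.
1: 2.557 (Δ0.143)  2: 2.690 (Δ0.276)  3: 2.510 (Δ0.096)  4: 2.435 (Δ0.021)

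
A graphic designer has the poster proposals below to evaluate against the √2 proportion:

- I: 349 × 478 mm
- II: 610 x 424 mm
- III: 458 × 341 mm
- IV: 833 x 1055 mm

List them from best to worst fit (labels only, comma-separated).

Ratios: I = 478 / 349 ≈ 1.370; II = 610 / 424 ≈ 1.439; III = 458 / 341 ≈ 1.343; IV = 1055 / 833 ≈ 1.267.
|Δ from 1.414|: I 0.044; II 0.025; III 0.071; IV 0.147.

II, I, III, IV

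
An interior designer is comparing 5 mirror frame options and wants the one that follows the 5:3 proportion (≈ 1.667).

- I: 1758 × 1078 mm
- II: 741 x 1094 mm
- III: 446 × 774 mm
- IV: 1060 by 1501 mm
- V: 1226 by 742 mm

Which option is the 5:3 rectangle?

Ratios (long/short): I ≈ 1.631; II ≈ 1.476; III ≈ 1.735; IV ≈ 1.416; V ≈ 1.652.
5:3 ≈ 1.667; option V is nearest (Δ 0.015).

V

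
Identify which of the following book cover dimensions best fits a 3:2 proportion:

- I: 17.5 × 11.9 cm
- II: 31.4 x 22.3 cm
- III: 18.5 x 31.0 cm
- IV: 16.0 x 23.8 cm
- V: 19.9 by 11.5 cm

Ratios (long/short): I ≈ 1.471; II ≈ 1.408; III ≈ 1.676; IV ≈ 1.488; V ≈ 1.730.
3:2 ≈ 1.500; option IV is nearest (Δ 0.012).

IV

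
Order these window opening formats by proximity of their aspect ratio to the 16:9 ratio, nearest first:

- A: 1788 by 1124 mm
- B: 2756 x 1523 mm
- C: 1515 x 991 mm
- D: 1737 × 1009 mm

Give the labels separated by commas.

Ratios: A = 1788 / 1124 ≈ 1.591; B = 2756 / 1523 ≈ 1.810; C = 1515 / 991 ≈ 1.529; D = 1737 / 1009 ≈ 1.722.
|Δ from 1.778|: A 0.187; B 0.032; C 0.249; D 0.056.

B, D, A, C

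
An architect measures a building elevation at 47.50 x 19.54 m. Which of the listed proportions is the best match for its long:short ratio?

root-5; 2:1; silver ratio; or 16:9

silver ratio

Ratio = 47.50 / 19.54 ≈ 2.431.
Distances: root-5 2.236 (Δ 0.195); 2:1 2.000 (Δ 0.431); silver ratio 2.414 (Δ 0.017); 16:9 1.778 (Δ 0.653).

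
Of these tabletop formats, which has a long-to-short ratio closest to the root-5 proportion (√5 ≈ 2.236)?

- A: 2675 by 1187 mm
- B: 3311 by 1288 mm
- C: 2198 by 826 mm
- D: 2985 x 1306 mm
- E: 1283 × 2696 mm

A

Target root-5 ≈ 2.236.
A: 2.254 (Δ0.018)  B: 2.571 (Δ0.335)  C: 2.661 (Δ0.425)  D: 2.286 (Δ0.050)  E: 2.101 (Δ0.135)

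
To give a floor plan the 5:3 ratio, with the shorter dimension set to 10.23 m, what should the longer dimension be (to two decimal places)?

5:3 ≈ 1.66667.
Longer side = 10.23 × 1.66667 ≈ 17.0500 → 17.05 m.

17.05 m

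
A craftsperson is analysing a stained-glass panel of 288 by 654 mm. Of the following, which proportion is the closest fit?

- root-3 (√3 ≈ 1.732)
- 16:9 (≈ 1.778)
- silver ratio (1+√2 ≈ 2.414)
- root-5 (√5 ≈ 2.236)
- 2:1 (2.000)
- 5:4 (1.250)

654/288 ≈ 2.271. Nearest candidates are root-5 (2.236, off by 0.035) and silver ratio (2.414, off by 0.143).

root-5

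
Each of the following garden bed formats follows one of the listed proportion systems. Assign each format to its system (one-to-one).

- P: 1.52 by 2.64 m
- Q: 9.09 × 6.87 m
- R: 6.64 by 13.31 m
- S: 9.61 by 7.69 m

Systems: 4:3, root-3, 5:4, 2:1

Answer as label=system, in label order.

P=root-3, Q=4:3, R=2:1, S=5:4

Ratios: P ≈ 1.737; Q ≈ 1.323; R ≈ 2.005; S ≈ 1.250.
Targets: 4:3 ≈ 1.333; root-3 ≈ 1.732; 5:4 ≈ 1.250; 2:1 ≈ 2.000.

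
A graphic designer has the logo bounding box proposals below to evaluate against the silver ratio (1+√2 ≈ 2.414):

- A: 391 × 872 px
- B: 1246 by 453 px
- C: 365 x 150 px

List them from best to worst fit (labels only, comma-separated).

C, A, B

A: 872/391 ≈ 2.230 → |2.230 − 2.414| = 0.184
B: 1246/453 ≈ 2.751 → |2.751 − 2.414| = 0.337
C: 365/150 ≈ 2.433 → |2.433 − 2.414| = 0.019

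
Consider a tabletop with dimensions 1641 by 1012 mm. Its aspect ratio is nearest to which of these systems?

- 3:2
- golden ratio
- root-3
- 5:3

golden ratio

1641/1012 ≈ 1.622. Nearest candidates are golden ratio (1.618, off by 0.004) and 5:3 (1.667, off by 0.045).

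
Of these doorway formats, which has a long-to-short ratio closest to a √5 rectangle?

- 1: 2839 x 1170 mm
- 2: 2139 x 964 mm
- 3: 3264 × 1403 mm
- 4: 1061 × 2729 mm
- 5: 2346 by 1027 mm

Target root-5 ≈ 2.236.
1: 2.426 (Δ0.190)  2: 2.219 (Δ0.017)  3: 2.326 (Δ0.090)  4: 2.572 (Δ0.336)  5: 2.284 (Δ0.048)

2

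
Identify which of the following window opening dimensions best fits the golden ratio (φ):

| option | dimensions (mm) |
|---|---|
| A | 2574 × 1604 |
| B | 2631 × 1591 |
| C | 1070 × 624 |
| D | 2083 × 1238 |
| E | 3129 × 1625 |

Ratios (long/short): A ≈ 1.605; B ≈ 1.654; C ≈ 1.715; D ≈ 1.683; E ≈ 1.926.
golden ratio ≈ 1.618; option A is nearest (Δ 0.013).

A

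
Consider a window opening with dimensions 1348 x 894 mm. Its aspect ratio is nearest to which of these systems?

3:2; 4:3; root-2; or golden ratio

3:2

Ratio = 1348 / 894 ≈ 1.508.
Distances: 3:2 1.500 (Δ 0.008); 4:3 1.333 (Δ 0.175); root-2 1.414 (Δ 0.094); golden ratio 1.618 (Δ 0.110).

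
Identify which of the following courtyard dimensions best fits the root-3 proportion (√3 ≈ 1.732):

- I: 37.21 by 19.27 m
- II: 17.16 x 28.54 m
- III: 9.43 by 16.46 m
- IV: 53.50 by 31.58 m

Ratios (long/short): I ≈ 1.931; II ≈ 1.663; III ≈ 1.745; IV ≈ 1.694.
root-3 ≈ 1.732; option III is nearest (Δ 0.013).

III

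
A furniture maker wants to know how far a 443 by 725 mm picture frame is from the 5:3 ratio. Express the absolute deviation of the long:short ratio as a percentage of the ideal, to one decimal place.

1.8%

Ratio = 725 / 443 ≈ 1.6366.
Ideal 5:3 ≈ 1.6667. |1.6366 − 1.6667| / 1.6667 ≈ 1.81% → 1.8%.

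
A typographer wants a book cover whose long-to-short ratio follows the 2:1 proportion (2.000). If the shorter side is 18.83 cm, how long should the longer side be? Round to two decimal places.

2:1 = 2.00000.
Longer side = 18.83 × 2.00000 ≈ 37.6600 → 37.66 cm.

37.66 cm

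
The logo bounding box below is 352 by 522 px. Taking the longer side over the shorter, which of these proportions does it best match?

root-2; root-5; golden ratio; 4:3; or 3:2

522/352 ≈ 1.483. Nearest candidates are 3:2 (1.500, off by 0.017) and root-2 (1.414, off by 0.069).

3:2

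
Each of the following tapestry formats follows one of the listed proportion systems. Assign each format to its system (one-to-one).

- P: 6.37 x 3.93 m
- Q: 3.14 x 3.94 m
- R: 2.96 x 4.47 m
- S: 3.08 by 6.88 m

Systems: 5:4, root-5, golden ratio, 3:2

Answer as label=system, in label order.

P = 6.37/3.93 ≈ 1.621 → golden ratio (1.618)
Q = 3.94/3.14 ≈ 1.255 → 5:4 (1.250)
R = 4.47/2.96 ≈ 1.510 → 3:2 (1.500)
S = 6.88/3.08 ≈ 2.234 → root-5 (2.236)

P=golden ratio, Q=5:4, R=3:2, S=root-5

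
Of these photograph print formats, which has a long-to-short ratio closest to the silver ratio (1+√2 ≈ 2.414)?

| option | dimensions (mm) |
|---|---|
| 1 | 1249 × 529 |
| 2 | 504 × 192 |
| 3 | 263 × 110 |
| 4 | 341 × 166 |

3

Target silver ratio ≈ 2.414.
1: 2.361 (Δ0.053)  2: 2.625 (Δ0.211)  3: 2.391 (Δ0.023)  4: 2.054 (Δ0.360)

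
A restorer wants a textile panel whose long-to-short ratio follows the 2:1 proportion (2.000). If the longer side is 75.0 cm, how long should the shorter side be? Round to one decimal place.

37.5 cm

2:1 = 2.00000.
Shorter side = 75.0 ÷ 2.00000 ≈ 37.500 → 37.5 cm.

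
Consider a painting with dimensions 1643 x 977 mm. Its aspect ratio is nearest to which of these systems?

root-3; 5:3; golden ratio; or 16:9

5:3

Ratio = 1643 / 977 ≈ 1.682.
Distances: root-3 1.732 (Δ 0.050); 5:3 1.667 (Δ 0.015); golden ratio 1.618 (Δ 0.064); 16:9 1.778 (Δ 0.096).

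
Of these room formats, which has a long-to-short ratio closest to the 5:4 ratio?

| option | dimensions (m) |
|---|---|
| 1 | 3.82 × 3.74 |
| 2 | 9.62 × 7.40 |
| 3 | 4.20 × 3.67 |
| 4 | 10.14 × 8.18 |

4

Ratios (long/short): 1 ≈ 1.021; 2 ≈ 1.300; 3 ≈ 1.144; 4 ≈ 1.240.
5:4 ≈ 1.250; option 4 is nearest (Δ 0.010).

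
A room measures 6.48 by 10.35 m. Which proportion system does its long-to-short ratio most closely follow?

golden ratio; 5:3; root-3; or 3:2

golden ratio

Ratio = 10.35 / 6.48 ≈ 1.597.
Distances: golden ratio 1.618 (Δ 0.021); 5:3 1.667 (Δ 0.070); root-3 1.732 (Δ 0.135); 3:2 1.500 (Δ 0.097).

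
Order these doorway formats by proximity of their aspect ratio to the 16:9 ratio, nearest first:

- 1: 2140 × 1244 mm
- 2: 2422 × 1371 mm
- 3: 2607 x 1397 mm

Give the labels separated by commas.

Ratios: 1 = 2140 / 1244 ≈ 1.720; 2 = 2422 / 1371 ≈ 1.767; 3 = 2607 / 1397 ≈ 1.866.
|Δ from 1.778|: 1 0.058; 2 0.011; 3 0.088.

2, 1, 3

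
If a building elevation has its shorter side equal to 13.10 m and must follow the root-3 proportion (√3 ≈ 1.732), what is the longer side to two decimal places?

22.69 m

root-3 ≈ 1.73205.
Longer side = 13.10 × 1.73205 ≈ 22.6899 → 22.69 m.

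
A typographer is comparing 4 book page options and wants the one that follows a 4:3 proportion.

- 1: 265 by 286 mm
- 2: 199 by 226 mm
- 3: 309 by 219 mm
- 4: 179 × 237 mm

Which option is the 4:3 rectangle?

4

Target 4:3 ≈ 1.333.
1: 1.079 (Δ0.254)  2: 1.136 (Δ0.197)  3: 1.411 (Δ0.078)  4: 1.324 (Δ0.009)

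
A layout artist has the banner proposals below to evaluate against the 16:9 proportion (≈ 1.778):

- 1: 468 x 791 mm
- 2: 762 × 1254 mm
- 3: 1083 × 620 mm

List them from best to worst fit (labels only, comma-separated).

Ratios: 1 = 791 / 468 ≈ 1.690; 2 = 1254 / 762 ≈ 1.646; 3 = 1083 / 620 ≈ 1.747.
|Δ from 1.778|: 1 0.088; 2 0.132; 3 0.031.

3, 1, 2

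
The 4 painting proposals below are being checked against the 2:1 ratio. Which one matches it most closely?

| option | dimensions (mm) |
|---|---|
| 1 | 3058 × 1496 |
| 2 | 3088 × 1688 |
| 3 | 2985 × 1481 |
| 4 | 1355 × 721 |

3

Ratios (long/short): 1 ≈ 2.044; 2 ≈ 1.829; 3 ≈ 2.016; 4 ≈ 1.879.
2:1 ≈ 2.000; option 3 is nearest (Δ 0.016).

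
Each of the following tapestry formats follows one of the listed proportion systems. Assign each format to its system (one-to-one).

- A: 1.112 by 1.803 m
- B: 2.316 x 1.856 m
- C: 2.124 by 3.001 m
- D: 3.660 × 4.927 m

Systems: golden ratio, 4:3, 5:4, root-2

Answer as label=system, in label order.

Ratios: A ≈ 1.621; B ≈ 1.248; C ≈ 1.413; D ≈ 1.346.
Targets: golden ratio ≈ 1.618; 4:3 ≈ 1.333; 5:4 ≈ 1.250; root-2 ≈ 1.414.

A=golden ratio, B=5:4, C=root-2, D=4:3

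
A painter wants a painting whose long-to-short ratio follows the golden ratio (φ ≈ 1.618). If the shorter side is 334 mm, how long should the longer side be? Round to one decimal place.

golden ratio ≈ 1.61803.
Longer side = 334 × 1.61803 ≈ 540.422 → 540.4 mm.

540.4 mm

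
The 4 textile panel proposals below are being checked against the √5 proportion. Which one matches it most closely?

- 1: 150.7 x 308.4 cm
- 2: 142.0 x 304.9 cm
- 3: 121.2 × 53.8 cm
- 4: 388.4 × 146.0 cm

Target root-5 ≈ 2.236.
1: 2.046 (Δ0.190)  2: 2.147 (Δ0.089)  3: 2.253 (Δ0.017)  4: 2.660 (Δ0.424)

3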